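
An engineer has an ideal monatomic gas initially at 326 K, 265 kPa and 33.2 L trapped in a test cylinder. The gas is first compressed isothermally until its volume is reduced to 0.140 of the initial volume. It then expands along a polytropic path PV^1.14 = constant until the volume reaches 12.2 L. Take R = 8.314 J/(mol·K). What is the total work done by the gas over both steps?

n = P₁V₁/(RT₁) = 265×33.2/(8.314×326) = 3.25 mol.
Step 1 — Isothermal: T stays 326 K; PV = const ⇒ V₂ = 4.65 L, P₂ = 1890 kPa.
ΔU = 0 (ideal gas, T constant).
W = nRT ln(V₂/V₁) = 3.25×8.314×326×ln(0.140) = -17300 J.
Q = ΔU + W = -17300 J.
State after step 1: P = 1890 kPa, V = 4.65 L, T = 326 K.
Step 2 — Polytropic n=1.14: T₂ = T₁(V₁/V₂)^(n−1) = 326×(0.381)^0.14 = 285 K; P₂ = P₁(V₁/V₂)^n = 630 kPa.
W = (P₁V₁−P₂V₂)/(n−1) = (1890×4.65−630×12.2)/0.14 = 7940 J.
ΔU = nCvΔT = 3.25×12.5×(285−326) = -1670 J.
Q = ΔU + W = 6270 J.
Net over both steps: W = -9360 J, Q = -11000 J, ΔU = -1670 J.

-9360 J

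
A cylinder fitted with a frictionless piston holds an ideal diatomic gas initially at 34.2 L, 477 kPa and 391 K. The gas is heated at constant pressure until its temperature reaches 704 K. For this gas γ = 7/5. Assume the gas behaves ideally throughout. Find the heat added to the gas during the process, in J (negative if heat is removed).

45700 J

n = P₁V₁/(RT₁) = 477×34.2/(8.314×391) = 5.02 mol.
Isobaric: P stays 477 kPa; V/T = const ⇒ T₂ = 704 K, V₂ = 61.6 L.
W = PΔV = 477×(61.6−34.2) kPa·L = 13100 J.
ΔU = nCvΔT = 5.02×20.8×(704−391) = 32600 J.
Q = ΔU + W = nCpΔT = 45700 J.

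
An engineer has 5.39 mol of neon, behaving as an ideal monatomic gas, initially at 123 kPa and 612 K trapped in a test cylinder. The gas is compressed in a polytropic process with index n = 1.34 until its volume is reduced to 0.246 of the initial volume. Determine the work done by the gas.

V₁ = nRT₁/P₁ = 5.39×8.314×612/123 = 223 L.
Polytropic n=1.34: T₂ = T₁(V₁/V₂)^(n−1) = 612×(4.07)^0.34 = 986 K; P₂ = P₁(V₁/V₂)^n = 805 kPa.
W = (P₁V₁−P₂V₂)/(n−1) = (123×223−805×54.9)/0.34 = -49300 J.

-49300 J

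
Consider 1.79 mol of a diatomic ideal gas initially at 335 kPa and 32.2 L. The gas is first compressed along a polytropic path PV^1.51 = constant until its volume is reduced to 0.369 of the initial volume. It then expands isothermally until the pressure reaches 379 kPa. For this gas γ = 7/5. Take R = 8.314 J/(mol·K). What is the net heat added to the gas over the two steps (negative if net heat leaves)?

28600 J

T₁ = P₁V₁/(nR) = 335×32.2/(1.79×8.314) = 725 K.
Step 1 — Polytropic n=1.51: T₂ = T₁(V₁/V₂)^(n−1) = 725×(2.71)^0.51 = 1210 K; P₂ = P₁(V₁/V₂)^n = 1510 kPa.
W = (P₁V₁−P₂V₂)/(n−1) = (335×32.2−1510×11.9)/0.51 = -14000 J.
ΔU = nCvΔT = 1.79×20.8×(1210−725) = 17900 J.
Q = ΔU + W = 3850 J.
State after step 1: P = 1510 kPa, V = 11.9 L, T = 1210 K.
Step 2 — Isothermal: T stays 1210 K; PV = const ⇒ V₂ = 47.3 L, P₂ = 379 kPa.
ΔU = 0 (ideal gas, T constant).
W = nRT ln(V₂/V₁) = 1.79×8.314×1210×ln(3.98) = 24800 J.
Q = ΔU + W = 24800 J.
Net over both steps: W = 10800 J, Q = 28600 J, ΔU = 17900 J.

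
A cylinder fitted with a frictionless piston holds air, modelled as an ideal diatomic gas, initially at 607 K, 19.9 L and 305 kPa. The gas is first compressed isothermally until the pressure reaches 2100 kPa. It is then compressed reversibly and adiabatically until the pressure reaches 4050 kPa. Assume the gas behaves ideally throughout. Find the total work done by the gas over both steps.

n = P₁V₁/(RT₁) = 305×19.9/(8.314×607) = 1.20 mol.
Step 1 — Isothermal: T stays 607 K; PV = const ⇒ V₂ = 2.89 L, P₂ = 2100 kPa.
ΔU = 0 (ideal gas, T constant).
W = nRT ln(V₂/V₁) = 1.20×8.314×607×ln(0.145) = -11700 J.
Q = ΔU + W = -11700 J.
State after step 1: P = 2100 kPa, V = 2.89 L, T = 607 K.
Step 2 — Adiabatic: T₂/T₁ = (P₂/P₁)^((γ−1)/γ) ⇒ T₂ = 607×(1.93)^0.286 = 732 K; V₂ = 1.81 L.
ΔU = nCvΔT = 1.20×20.8×(732−607) = 3130 J.
Q = 0 for an adiabatic process, so W = −ΔU = -3130 J.
Net over both steps: W = -14800 J, Q = -11700 J, ΔU = 3130 J.

-14800 J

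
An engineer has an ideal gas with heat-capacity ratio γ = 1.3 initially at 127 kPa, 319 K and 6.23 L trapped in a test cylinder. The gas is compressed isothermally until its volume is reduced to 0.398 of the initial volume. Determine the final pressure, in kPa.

319 kPa

Isothermal: T stays 319 K; PV = const ⇒ V₂ = 2.48 L, P₂ = 319 kPa.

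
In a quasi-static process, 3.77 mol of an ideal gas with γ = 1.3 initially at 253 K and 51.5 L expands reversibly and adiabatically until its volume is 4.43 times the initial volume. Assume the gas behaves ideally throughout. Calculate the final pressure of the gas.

P₁ = nRT₁/V₁ = 3.77×8.314×253/51.5 = 154 kPa.
Adiabatic: TV^(γ−1) = const ⇒ T₂ = 253×(0.226)^0.300 = 162 K; PV^γ = const ⇒ P₂ = 22.2 kPa.

22.2 kPa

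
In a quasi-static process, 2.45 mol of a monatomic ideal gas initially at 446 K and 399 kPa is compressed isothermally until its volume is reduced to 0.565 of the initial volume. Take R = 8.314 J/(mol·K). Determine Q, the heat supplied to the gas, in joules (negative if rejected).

-5190 J

V₁ = nRT₁/P₁ = 2.45×8.314×446/399 = 22.8 L.
Isothermal: T stays 446 K; PV = const ⇒ V₂ = 12.9 L, P₂ = 706 kPa.
ΔU = 0 (ideal gas, T constant).
W = nRT ln(V₂/V₁) = 2.45×8.314×446×ln(0.565) = -5190 J.
Q = ΔU + W = -5190 J.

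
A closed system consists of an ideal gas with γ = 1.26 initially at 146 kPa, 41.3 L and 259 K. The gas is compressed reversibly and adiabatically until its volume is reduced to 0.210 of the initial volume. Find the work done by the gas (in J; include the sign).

n = P₁V₁/(RT₁) = 146×41.3/(8.314×259) = 2.80 mol.
Adiabatic: TV^(γ−1) = const ⇒ T₂ = 259×(4.76)^0.260 = 389 K; PV^γ = const ⇒ P₂ = 1040 kPa.
ΔU = nCvΔT = 2.80×32.0×(389−259) = 11600 J.
Q = 0 for an adiabatic process, so W = −ΔU = -11600 J.

-11600 J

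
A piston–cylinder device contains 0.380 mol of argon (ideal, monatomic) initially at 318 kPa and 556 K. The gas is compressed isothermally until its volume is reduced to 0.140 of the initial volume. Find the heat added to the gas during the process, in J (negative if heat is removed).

V₁ = nRT₁/P₁ = 0.380×8.314×556/318 = 5.52 L.
Isothermal: T stays 556 K; PV = const ⇒ V₂ = 0.773 L, P₂ = 2270 kPa.
ΔU = 0 (ideal gas, T constant).
W = nRT ln(V₂/V₁) = 0.380×8.314×556×ln(0.140) = -3450 J.
Q = ΔU + W = -3450 J.

-3450 J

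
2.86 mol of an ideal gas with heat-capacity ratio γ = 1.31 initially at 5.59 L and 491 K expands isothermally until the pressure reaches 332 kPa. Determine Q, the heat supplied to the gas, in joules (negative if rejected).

21500 J

P₁ = nRT₁/V₁ = 2.86×8.314×491/5.59 = 2090 kPa.
Isothermal: T stays 491 K; PV = const ⇒ V₂ = 35.2 L, P₂ = 332 kPa.
ΔU = 0 (ideal gas, T constant).
W = nRT ln(V₂/V₁) = 2.86×8.314×491×ln(6.29) = 21500 J.
Q = ΔU + W = 21500 J.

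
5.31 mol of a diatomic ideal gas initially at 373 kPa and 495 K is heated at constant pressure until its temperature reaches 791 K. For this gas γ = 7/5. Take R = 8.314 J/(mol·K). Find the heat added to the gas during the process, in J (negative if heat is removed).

V₁ = nRT₁/P₁ = 5.31×8.314×495/373 = 58.6 L.
Isobaric: P stays 373 kPa; V/T = const ⇒ T₂ = 791 K, V₂ = 93.6 L.
W = PΔV = 373×(93.6−58.6) kPa·L = 13100 J.
ΔU = nCvΔT = 5.31×20.8×(791−495) = 32700 J.
Q = ΔU + W = nCpΔT = 45700 J.

45700 J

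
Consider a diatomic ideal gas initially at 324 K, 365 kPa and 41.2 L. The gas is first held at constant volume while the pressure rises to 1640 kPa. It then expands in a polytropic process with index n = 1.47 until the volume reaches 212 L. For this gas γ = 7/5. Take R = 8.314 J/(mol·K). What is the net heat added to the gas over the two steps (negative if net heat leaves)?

118000 J

n = P₁V₁/(RT₁) = 365×41.2/(8.314×324) = 5.58 mol.
Step 1 — Isochoric: V stays 41.2 L; P/T = const ⇒ T₂ = 1460 K, P₂ = 1640 kPa.
W = 0 (no volume change).
ΔU = nCvΔT = 5.58×20.8×(1460−324) = 131000 J.
Q = ΔU = 131000 J.
State after step 1: P = 1640 kPa, V = 41.2 L, T = 1460 K.
Step 2 — Polytropic n=1.47: T₂ = T₁(V₁/V₂)^(n−1) = 1460×(0.194)^0.47 = 674 K; P₂ = P₁(V₁/V₂)^n = 148 kPa.
W = (P₁V₁−P₂V₂)/(n−1) = (1640×41.2−148×212)/0.47 = 77200 J.
ΔU = nCvΔT = 5.58×20.8×(674−1460) = -90700 J.
Q = ΔU + W = -13500 J.
Net over both steps: W = 77200 J, Q = 118000 J, ΔU = 40600 J.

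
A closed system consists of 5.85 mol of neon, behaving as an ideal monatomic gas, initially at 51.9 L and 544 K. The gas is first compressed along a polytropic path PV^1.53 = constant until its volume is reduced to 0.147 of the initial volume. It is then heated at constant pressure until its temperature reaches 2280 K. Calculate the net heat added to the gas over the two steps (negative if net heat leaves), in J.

P₁ = nRT₁/V₁ = 5.85×8.314×544/51.9 = 510 kPa.
Step 1 — Polytropic n=1.53: T₂ = T₁(V₁/V₂)^(n−1) = 544×(6.80)^0.53 = 1500 K; P₂ = P₁(V₁/V₂)^n = 9580 kPa.
W = (P₁V₁−P₂V₂)/(n−1) = (510×51.9−9580×7.63)/0.53 = -88000 J.
ΔU = nCvΔT = 5.85×12.5×(1500−544) = 70000 J.
Q = ΔU + W = -18000 J.
State after step 1: P = 9580 kPa, V = 7.63 L, T = 1500 K.
Step 2 — Isobaric: P stays 9580 kPa; V/T = const ⇒ T₂ = 2280 K, V₂ = 11.6 L.
W = PΔV = 9580×(11.6−7.63) kPa·L = 37800 J.
ΔU = nCvΔT = 5.85×12.5×(2280−1500) = 56700 J.
Q = ΔU + W = nCpΔT = 94500 J.
Net over both steps: W = -50200 J, Q = 76500 J, ΔU = 127000 J.

76500 J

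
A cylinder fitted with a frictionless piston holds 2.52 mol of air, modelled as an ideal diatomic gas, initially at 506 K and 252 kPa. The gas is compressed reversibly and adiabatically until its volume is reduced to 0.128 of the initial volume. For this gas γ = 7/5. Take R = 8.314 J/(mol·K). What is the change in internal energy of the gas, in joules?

V₁ = nRT₁/P₁ = 2.52×8.314×506/252 = 42.1 L.
Adiabatic: TV^(γ−1) = const ⇒ T₂ = 506×(7.81)^0.400 = 1150 K; PV^γ = const ⇒ P₂ = 4480 kPa.
For an ideal gas ΔU = nCvΔT with Cv = (5/2)R = 20.8 J/(mol·K).
ΔU = 2.52×20.8×(1150−506) = 33800 J.

33800 J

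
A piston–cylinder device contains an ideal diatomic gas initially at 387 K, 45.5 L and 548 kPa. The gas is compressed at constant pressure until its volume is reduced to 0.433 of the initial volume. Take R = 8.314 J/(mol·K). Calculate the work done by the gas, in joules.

-14100 J

n = P₁V₁/(RT₁) = 548×45.5/(8.314×387) = 7.75 mol.
Isobaric: P stays 548 kPa; V/T = const ⇒ T₂ = 168 K, V₂ = 19.7 L.
W = PΔV = 548×(19.7−45.5) kPa·L = -14100 J.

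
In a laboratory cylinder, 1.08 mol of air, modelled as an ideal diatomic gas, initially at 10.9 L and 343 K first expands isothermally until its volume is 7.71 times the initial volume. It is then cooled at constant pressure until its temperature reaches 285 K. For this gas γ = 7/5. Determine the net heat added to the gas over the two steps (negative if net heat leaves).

4470 J

P₁ = nRT₁/V₁ = 1.08×8.314×343/10.9 = 283 kPa.
Step 1 — Isothermal: T stays 343 K; PV = const ⇒ V₂ = 84.0 L, P₂ = 36.6 kPa.
ΔU = 0 (ideal gas, T constant).
W = nRT ln(V₂/V₁) = 1.08×8.314×343×ln(7.71) = 6290 J.
Q = ΔU + W = 6290 J.
State after step 1: P = 36.6 kPa, V = 84.0 L, T = 343 K.
Step 2 — Isobaric: P stays 36.6 kPa; V/T = const ⇒ T₂ = 285 K, V₂ = 69.8 L.
W = PΔV = 36.6×(69.8−84.0) kPa·L = -521 J.
ΔU = nCvΔT = 1.08×20.8×(285−343) = -1300 J.
Q = ΔU + W = nCpΔT = -1820 J.
Net over both steps: W = 5770 J, Q = 4470 J, ΔU = -1300 J.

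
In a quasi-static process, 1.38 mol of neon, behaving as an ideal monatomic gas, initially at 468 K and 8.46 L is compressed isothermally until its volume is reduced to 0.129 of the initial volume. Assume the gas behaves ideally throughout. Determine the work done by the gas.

P₁ = nRT₁/V₁ = 1.38×8.314×468/8.46 = 635 kPa.
Isothermal: T stays 468 K; PV = const ⇒ V₂ = 1.09 L, P₂ = 4920 kPa.
W = nRT ln(V₂/V₁) = 1.38×8.314×468×ln(0.129) = -11000 J.

-11000 J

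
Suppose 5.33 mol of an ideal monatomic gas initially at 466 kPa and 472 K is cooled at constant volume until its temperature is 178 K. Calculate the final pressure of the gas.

176 kPa

V₁ = nRT₁/P₁ = 5.33×8.314×472/466 = 44.9 L.
Isochoric: V stays 44.9 L; P/T = const ⇒ T₂ = 178 K, P₂ = 176 kPa.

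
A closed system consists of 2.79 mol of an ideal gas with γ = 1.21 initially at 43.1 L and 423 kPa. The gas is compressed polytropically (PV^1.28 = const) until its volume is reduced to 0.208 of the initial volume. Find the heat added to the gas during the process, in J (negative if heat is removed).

12000 J

T₁ = P₁V₁/(nR) = 423×43.1/(2.79×8.314) = 786 K.
Polytropic n=1.28: T₂ = T₁(V₁/V₂)^(n−1) = 786×(4.81)^0.28 = 1220 K; P₂ = P₁(V₁/V₂)^n = 3160 kPa.
W = (P₁V₁−P₂V₂)/(n−1) = (423×43.1−3160×8.96)/0.28 = -36000 J.
ΔU = nCvΔT = 2.79×39.6×(1220−786) = 47900 J.
Q = ΔU + W = 12000 J.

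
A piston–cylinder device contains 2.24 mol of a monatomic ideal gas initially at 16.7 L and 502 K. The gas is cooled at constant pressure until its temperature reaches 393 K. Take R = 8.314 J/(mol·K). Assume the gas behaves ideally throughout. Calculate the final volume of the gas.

P₁ = nRT₁/V₁ = 2.24×8.314×502/16.7 = 560 kPa.
Isobaric: P stays 560 kPa; V/T = const ⇒ T₂ = 393 K, V₂ = 13.1 L.

13.1 L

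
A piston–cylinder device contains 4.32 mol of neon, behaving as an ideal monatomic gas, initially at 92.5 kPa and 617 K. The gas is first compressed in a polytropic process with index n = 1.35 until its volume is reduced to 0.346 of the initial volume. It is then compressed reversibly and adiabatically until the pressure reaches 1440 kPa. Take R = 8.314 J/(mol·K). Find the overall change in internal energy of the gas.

48200 J

V₁ = nRT₁/P₁ = 4.32×8.314×617/92.5 = 240 L.
Step 1 — Polytropic n=1.35: T₂ = T₁(V₁/V₂)^(n−1) = 617×(2.89)^0.35 = 895 K; P₂ = P₁(V₁/V₂)^n = 388 kPa.
W = (P₁V₁−P₂V₂)/(n−1) = (92.5×240−388×82.9)/0.35 = -28500 J.
ΔU = nCvΔT = 4.32×12.5×(895−617) = 15000 J.
Q = ΔU + W = -13500 J.
State after step 1: P = 388 kPa, V = 82.9 L, T = 895 K.
Step 2 — Adiabatic: T₂/T₁ = (P₂/P₁)^((γ−1)/γ) ⇒ T₂ = 895×(3.72)^0.400 = 1510 K; V₂ = 37.7 L.
ΔU = nCvΔT = 4.32×12.5×(1510−895) = 33300 J.
Q = 0 for an adiabatic process, so W = −ΔU = -33300 J.
Net over both steps: W = -61800 J, Q = -13500 J, ΔU = 48200 J.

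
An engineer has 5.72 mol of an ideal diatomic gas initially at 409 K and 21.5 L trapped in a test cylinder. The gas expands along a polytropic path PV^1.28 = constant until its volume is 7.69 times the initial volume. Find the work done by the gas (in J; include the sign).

30200 J

P₁ = nRT₁/V₁ = 5.72×8.314×409/21.5 = 905 kPa.
Polytropic n=1.28: T₂ = T₁(V₁/V₂)^(n−1) = 409×(0.130)^0.28 = 231 K; P₂ = P₁(V₁/V₂)^n = 66.5 kPa.
W = (P₁V₁−P₂V₂)/(n−1) = (905×21.5−66.5×165)/0.28 = 30200 J.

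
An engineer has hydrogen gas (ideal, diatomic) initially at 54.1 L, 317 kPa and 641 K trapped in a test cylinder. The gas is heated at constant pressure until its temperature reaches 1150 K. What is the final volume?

97.1 L

Isobaric: P stays 317 kPa; V/T = const ⇒ T₂ = 1150 K, V₂ = 97.1 L.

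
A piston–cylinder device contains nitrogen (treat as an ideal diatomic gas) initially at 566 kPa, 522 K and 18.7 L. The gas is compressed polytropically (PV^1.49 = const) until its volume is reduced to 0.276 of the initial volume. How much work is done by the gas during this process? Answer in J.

-19000 J

n = P₁V₁/(RT₁) = 566×18.7/(8.314×522) = 2.44 mol.
Polytropic n=1.49: T₂ = T₁(V₁/V₂)^(n−1) = 522×(3.62)^0.49 = 981 K; P₂ = P₁(V₁/V₂)^n = 3850 kPa.
W = (P₁V₁−P₂V₂)/(n−1) = (566×18.7−3850×5.16)/0.49 = -19000 J.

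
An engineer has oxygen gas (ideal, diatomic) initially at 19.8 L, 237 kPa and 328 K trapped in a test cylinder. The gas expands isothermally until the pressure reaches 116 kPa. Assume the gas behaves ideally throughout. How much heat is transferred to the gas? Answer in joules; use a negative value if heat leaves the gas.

3350 J

n = P₁V₁/(RT₁) = 237×19.8/(8.314×328) = 1.72 mol.
Isothermal: T stays 328 K; PV = const ⇒ V₂ = 40.5 L, P₂ = 116 kPa.
ΔU = 0 (ideal gas, T constant).
W = nRT ln(V₂/V₁) = 1.72×8.314×328×ln(2.04) = 3350 J.
Q = ΔU + W = 3350 J.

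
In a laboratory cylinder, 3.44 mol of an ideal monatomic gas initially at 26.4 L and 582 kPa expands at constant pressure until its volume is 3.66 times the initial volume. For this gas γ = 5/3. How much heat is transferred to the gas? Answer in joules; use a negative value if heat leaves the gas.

T₁ = P₁V₁/(nR) = 582×26.4/(3.44×8.314) = 537 K.
Isobaric: P stays 582 kPa; V/T = const ⇒ T₂ = 1970 K, V₂ = 96.6 L.
W = PΔV = 582×(96.6−26.4) kPa·L = 40900 J.
ΔU = nCvΔT = 3.44×12.5×(1970−537) = 61300 J.
Q = ΔU + W = nCpΔT = 102000 J.

102000 J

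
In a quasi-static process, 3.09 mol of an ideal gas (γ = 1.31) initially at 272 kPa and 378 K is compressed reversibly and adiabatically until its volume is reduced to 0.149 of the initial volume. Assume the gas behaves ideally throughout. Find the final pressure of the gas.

3290 kPa

V₁ = nRT₁/P₁ = 3.09×8.314×378/272 = 35.7 L.
Adiabatic: TV^(γ−1) = const ⇒ T₂ = 378×(6.71)^0.310 = 682 K; PV^γ = const ⇒ P₂ = 3290 kPa.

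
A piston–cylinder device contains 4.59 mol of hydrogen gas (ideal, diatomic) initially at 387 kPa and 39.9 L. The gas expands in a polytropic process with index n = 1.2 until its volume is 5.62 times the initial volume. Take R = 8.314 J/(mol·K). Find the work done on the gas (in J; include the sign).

T₁ = P₁V₁/(nR) = 387×39.9/(4.59×8.314) = 405 K.
Polytropic n=1.2: T₂ = T₁(V₁/V₂)^(n−1) = 405×(0.178)^0.20 = 286 K; P₂ = P₁(V₁/V₂)^n = 48.8 kPa.
W = (P₁V₁−P₂V₂)/(n−1) = (387×39.9−48.8×224)/0.20 = 22500 J.
Work done on the gas = −W_by = -22500 J.

-22500 J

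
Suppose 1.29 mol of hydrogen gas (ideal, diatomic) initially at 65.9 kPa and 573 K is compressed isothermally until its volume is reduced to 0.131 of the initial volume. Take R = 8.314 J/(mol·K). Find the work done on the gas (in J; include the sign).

12500 J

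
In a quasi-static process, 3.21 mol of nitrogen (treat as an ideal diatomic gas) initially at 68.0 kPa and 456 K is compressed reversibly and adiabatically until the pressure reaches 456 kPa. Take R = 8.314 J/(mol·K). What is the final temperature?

V₁ = nRT₁/P₁ = 3.21×8.314×456/68.0 = 179 L.
Adiabatic: T₂/T₁ = (P₂/P₁)^((γ−1)/γ) ⇒ T₂ = 456×(6.71)^0.286 = 785 K; V₂ = 46.0 L.

785 K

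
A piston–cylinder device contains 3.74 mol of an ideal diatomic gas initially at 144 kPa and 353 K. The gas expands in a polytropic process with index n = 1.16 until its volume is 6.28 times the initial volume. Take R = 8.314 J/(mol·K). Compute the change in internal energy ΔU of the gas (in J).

-6990 J

V₁ = nRT₁/P₁ = 3.74×8.314×353/144 = 76.2 L.
Polytropic n=1.16: T₂ = T₁(V₁/V₂)^(n−1) = 353×(0.159)^0.16 = 263 K; P₂ = P₁(V₁/V₂)^n = 17.1 kPa.
For an ideal gas ΔU = nCvΔT with Cv = (5/2)R = 20.8 J/(mol·K).
ΔU = 3.74×20.8×(263−353) = -6990 J.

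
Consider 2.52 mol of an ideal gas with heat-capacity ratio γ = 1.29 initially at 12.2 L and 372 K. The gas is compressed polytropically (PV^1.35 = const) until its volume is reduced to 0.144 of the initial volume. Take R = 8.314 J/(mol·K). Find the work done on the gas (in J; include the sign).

P₁ = nRT₁/V₁ = 2.52×8.314×372/12.2 = 639 kPa.
Polytropic n=1.35: T₂ = T₁(V₁/V₂)^(n−1) = 372×(6.94)^0.35 = 733 K; P₂ = P₁(V₁/V₂)^n = 8740 kPa.
W = (P₁V₁−P₂V₂)/(n−1) = (639×12.2−8740×1.76)/0.35 = -21600 J.
Work done on the gas = −W_by = 21600 J.

21600 J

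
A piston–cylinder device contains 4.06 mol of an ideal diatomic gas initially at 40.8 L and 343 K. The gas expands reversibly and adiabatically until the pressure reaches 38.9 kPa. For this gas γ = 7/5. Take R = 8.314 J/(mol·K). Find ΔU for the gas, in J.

-12500 J

P₁ = nRT₁/V₁ = 4.06×8.314×343/40.8 = 284 kPa.
Adiabatic: T₂/T₁ = (P₂/P₁)^((γ−1)/γ) ⇒ T₂ = 343×(0.137)^0.286 = 194 K; V₂ = 169 L.
For an ideal gas ΔU = nCvΔT with Cv = (5/2)R = 20.8 J/(mol·K).
ΔU = 4.06×20.8×(194−343) = -12500 J.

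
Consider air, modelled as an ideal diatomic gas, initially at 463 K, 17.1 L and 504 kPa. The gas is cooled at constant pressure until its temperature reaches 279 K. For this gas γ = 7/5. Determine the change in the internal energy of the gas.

-8560 J

n = P₁V₁/(RT₁) = 504×17.1/(8.314×463) = 2.24 mol.
Isobaric: P stays 504 kPa; V/T = const ⇒ T₂ = 279 K, V₂ = 10.3 L.
For an ideal gas ΔU = nCvΔT with Cv = (5/2)R = 20.8 J/(mol·K).
ΔU = 2.24×20.8×(279−463) = -8560 J.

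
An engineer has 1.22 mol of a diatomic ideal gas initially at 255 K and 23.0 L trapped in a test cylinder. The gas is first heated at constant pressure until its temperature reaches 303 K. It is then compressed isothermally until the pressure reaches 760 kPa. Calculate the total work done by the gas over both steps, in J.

-5390 J

P₁ = nRT₁/V₁ = 1.22×8.314×255/23.0 = 112 kPa.
Step 1 — Isobaric: P stays 112 kPa; V/T = const ⇒ T₂ = 303 K, V₂ = 27.3 L.
W = PΔV = 112×(27.3−23.0) kPa·L = 487 J.
ΔU = nCvΔT = 1.22×20.8×(303−255) = 1220 J.
Q = ΔU + W = nCpΔT = 1700 J.
State after step 1: P = 112 kPa, V = 27.3 L, T = 303 K.
Step 2 — Isothermal: T stays 303 K; PV = const ⇒ V₂ = 4.04 L, P₂ = 760 kPa.
ΔU = 0 (ideal gas, T constant).
W = nRT ln(V₂/V₁) = 1.22×8.314×303×ln(0.148) = -5870 J.
Q = ΔU + W = -5870 J.
Net over both steps: W = -5390 J, Q = -4170 J, ΔU = 1220 J.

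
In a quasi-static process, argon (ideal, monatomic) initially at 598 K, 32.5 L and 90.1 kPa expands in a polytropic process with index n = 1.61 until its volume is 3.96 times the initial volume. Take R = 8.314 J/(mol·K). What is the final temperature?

Polytropic n=1.61: T₂ = T₁(V₁/V₂)^(n−1) = 598×(0.253)^0.61 = 258 K; P₂ = P₁(V₁/V₂)^n = 9.83 kPa.

258 K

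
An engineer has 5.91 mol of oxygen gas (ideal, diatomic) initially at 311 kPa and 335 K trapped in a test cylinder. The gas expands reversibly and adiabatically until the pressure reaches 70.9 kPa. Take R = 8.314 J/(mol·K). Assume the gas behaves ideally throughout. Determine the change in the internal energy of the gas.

V₁ = nRT₁/P₁ = 5.91×8.314×335/311 = 52.9 L.
Adiabatic: T₂/T₁ = (P₂/P₁)^((γ−1)/γ) ⇒ T₂ = 335×(0.228)^0.286 = 220 K; V₂ = 152 L.
For an ideal gas ΔU = nCvΔT with Cv = (5/2)R = 20.8 J/(mol·K).
ΔU = 5.91×20.8×(220−335) = -14200 J.

-14200 J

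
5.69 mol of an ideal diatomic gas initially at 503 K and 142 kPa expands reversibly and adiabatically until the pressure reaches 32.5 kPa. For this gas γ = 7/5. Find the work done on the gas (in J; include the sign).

V₁ = nRT₁/P₁ = 5.69×8.314×503/142 = 168 L.
Adiabatic: T₂/T₁ = (P₂/P₁)^((γ−1)/γ) ⇒ T₂ = 503×(0.229)^0.286 = 330 K; V₂ = 480 L.
ΔU = nCvΔT = 5.69×20.8×(330−503) = -20500 J.
Q = 0 for an adiabatic process, so W = −ΔU = 20500 J.
Work done on the gas = −W_by = -20500 J.

-20500 J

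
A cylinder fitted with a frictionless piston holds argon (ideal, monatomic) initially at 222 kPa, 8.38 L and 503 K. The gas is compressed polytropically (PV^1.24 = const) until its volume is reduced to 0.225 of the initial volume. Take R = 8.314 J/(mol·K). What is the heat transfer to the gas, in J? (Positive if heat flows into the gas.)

-2140 J

n = P₁V₁/(RT₁) = 222×8.38/(8.314×503) = 0.445 mol.
Polytropic n=1.24: T₂ = T₁(V₁/V₂)^(n−1) = 503×(4.44)^0.24 = 720 K; P₂ = P₁(V₁/V₂)^n = 1410 kPa.
W = (P₁V₁−P₂V₂)/(n−1) = (222×8.38−1410×1.89)/0.24 = -3340 J.
ΔU = nCvΔT = 0.445×12.5×(720−503) = 1200 J.
Q = ΔU + W = -2140 J.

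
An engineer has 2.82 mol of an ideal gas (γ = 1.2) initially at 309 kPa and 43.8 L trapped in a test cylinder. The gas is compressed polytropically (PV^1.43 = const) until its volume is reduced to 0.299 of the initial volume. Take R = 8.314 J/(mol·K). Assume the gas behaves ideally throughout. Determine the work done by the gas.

T₁ = P₁V₁/(nR) = 309×43.8/(2.82×8.314) = 577 K.
Polytropic n=1.43: T₂ = T₁(V₁/V₂)^(n−1) = 577×(3.34)^0.43 = 970 K; P₂ = P₁(V₁/V₂)^n = 1740 kPa.
W = (P₁V₁−P₂V₂)/(n−1) = (309×43.8−1740×13.1)/0.43 = -21400 J.

-21400 J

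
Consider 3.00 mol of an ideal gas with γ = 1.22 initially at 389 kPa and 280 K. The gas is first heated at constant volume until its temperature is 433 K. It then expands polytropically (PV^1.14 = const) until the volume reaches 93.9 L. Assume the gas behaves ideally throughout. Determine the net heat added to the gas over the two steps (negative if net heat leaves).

V₁ = nRT₁/P₁ = 3.00×8.314×280/389 = 18.0 L.
Step 1 — Isochoric: V stays 18.0 L; P/T = const ⇒ T₂ = 433 K, P₂ = 602 kPa.
W = 0 (no volume change).
ΔU = nCvΔT = 3.00×37.8×(433−280) = 17300 J.
Q = ΔU = 17300 J.
State after step 1: P = 602 kPa, V = 18.0 L, T = 433 K.
Step 2 — Polytropic n=1.14: T₂ = T₁(V₁/V₂)^(n−1) = 433×(0.191)^0.14 = 343 K; P₂ = P₁(V₁/V₂)^n = 91.2 kPa.
W = (P₁V₁−P₂V₂)/(n−1) = (602×18.0−91.2×93.9)/0.14 = 15900 J.
ΔU = nCvΔT = 3.00×37.8×(343−433) = -10100 J.
Q = ΔU + W = 5800 J.
Net over both steps: W = 15900 J, Q = 23100 J, ΔU = 7200 J.

23100 J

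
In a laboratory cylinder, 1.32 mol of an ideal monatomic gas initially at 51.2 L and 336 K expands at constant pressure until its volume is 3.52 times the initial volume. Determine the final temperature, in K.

P₁ = nRT₁/V₁ = 1.32×8.314×336/51.2 = 72.0 kPa.
Isobaric: P stays 72.0 kPa; V/T = const ⇒ T₂ = 1180 K, V₂ = 180 L.

1180 K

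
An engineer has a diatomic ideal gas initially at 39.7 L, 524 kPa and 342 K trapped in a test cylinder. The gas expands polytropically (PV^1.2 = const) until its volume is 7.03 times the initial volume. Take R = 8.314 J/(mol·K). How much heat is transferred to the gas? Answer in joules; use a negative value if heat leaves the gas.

16800 J

n = P₁V₁/(RT₁) = 524×39.7/(8.314×342) = 7.32 mol.
Polytropic n=1.2: T₂ = T₁(V₁/V₂)^(n−1) = 342×(0.142)^0.20 = 232 K; P₂ = P₁(V₁/V₂)^n = 50.5 kPa.
W = (P₁V₁−P₂V₂)/(n−1) = (524×39.7−50.5×279)/0.20 = 33600 J.
ΔU = nCvΔT = 7.32×20.8×(232−342) = -16800 J.
Q = ΔU + W = 16800 J.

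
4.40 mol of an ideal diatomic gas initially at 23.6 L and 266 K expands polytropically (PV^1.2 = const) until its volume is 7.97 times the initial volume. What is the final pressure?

34.2 kPa

P₁ = nRT₁/V₁ = 4.40×8.314×266/23.6 = 412 kPa.
Polytropic n=1.2: T₂ = T₁(V₁/V₂)^(n−1) = 266×(0.125)^0.20 = 176 K; P₂ = P₁(V₁/V₂)^n = 34.2 kPa.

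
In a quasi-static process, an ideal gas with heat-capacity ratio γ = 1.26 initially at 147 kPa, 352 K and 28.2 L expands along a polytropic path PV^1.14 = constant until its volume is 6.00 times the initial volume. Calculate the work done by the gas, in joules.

6570 J

n = P₁V₁/(RT₁) = 147×28.2/(8.314×352) = 1.42 mol.
Polytropic n=1.14: T₂ = T₁(V₁/V₂)^(n−1) = 352×(0.167)^0.14 = 274 K; P₂ = P₁(V₁/V₂)^n = 19.1 kPa.
W = (P₁V₁−P₂V₂)/(n−1) = (147×28.2−19.1×169)/0.14 = 6570 J.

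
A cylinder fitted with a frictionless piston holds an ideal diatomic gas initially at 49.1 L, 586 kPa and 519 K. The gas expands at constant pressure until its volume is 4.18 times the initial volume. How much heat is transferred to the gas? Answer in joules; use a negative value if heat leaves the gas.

n = P₁V₁/(RT₁) = 586×49.1/(8.314×519) = 6.67 mol.
Isobaric: P stays 586 kPa; V/T = const ⇒ T₂ = 2170 K, V₂ = 205 L.
W = PΔV = 586×(205−49.1) kPa·L = 91500 J.
ΔU = nCvΔT = 6.67×20.8×(2170−519) = 229000 J.
Q = ΔU + W = nCpΔT = 320000 J.

320000 J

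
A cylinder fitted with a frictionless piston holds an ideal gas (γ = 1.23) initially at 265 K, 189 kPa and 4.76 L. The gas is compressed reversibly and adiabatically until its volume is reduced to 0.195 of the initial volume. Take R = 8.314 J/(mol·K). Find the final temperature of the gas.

Adiabatic: TV^(γ−1) = const ⇒ T₂ = 265×(5.13)^0.230 = 386 K; PV^γ = const ⇒ P₂ = 1410 kPa.

386 K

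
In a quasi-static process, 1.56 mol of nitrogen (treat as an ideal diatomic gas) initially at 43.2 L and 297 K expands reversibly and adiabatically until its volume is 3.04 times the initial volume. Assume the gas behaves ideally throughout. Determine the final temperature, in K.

190 K

P₁ = nRT₁/V₁ = 1.56×8.314×297/43.2 = 89.2 kPa.
Adiabatic: TV^(γ−1) = const ⇒ T₂ = 297×(0.329)^0.400 = 190 K; PV^γ = const ⇒ P₂ = 18.8 kPa.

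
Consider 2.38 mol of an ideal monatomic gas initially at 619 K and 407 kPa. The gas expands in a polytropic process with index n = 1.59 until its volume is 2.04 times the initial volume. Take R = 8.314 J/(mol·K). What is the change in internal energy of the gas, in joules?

V₁ = nRT₁/P₁ = 2.38×8.314×619/407 = 30.1 L.
Polytropic n=1.59: T₂ = T₁(V₁/V₂)^(n−1) = 619×(0.490)^0.59 = 406 K; P₂ = P₁(V₁/V₂)^n = 131 kPa.
For an ideal gas ΔU = nCvΔT with Cv = (3/2)R = 12.5 J/(mol·K).
ΔU = 2.38×12.5×(406−619) = -6310 J.

-6310 J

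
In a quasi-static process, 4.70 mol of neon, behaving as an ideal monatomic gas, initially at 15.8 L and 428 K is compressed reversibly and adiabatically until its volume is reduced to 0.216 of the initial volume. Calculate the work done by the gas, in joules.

-44600 J

P₁ = nRT₁/V₁ = 4.70×8.314×428/15.8 = 1060 kPa.
Adiabatic: TV^(γ−1) = const ⇒ T₂ = 428×(4.63)^0.667 = 1190 K; PV^γ = const ⇒ P₂ = 13600 kPa.
ΔU = nCvΔT = 4.70×12.5×(1190−428) = 44600 J.
Q = 0 for an adiabatic process, so W = −ΔU = -44600 J.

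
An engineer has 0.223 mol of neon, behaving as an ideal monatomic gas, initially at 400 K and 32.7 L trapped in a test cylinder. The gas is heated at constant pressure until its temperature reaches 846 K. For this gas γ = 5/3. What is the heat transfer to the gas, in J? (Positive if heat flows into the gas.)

2070 J

P₁ = nRT₁/V₁ = 0.223×8.314×400/32.7 = 22.7 kPa.
Isobaric: P stays 22.7 kPa; V/T = const ⇒ T₂ = 846 K, V₂ = 69.2 L.
W = PΔV = 22.7×(69.2−32.7) kPa·L = 827 J.
ΔU = nCvΔT = 0.223×12.5×(846−400) = 1240 J.
Q = ΔU + W = nCpΔT = 2070 J.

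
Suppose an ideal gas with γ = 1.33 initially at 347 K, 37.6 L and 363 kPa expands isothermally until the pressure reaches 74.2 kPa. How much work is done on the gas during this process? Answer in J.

n = P₁V₁/(RT₁) = 363×37.6/(8.314×347) = 4.73 mol.
Isothermal: T stays 347 K; PV = const ⇒ V₂ = 184 L, P₂ = 74.2 kPa.
W = nRT ln(V₂/V₁) = 4.73×8.314×347×ln(4.89) = 21700 J.
Work done on the gas = −W_by = -21700 J.

-21700 J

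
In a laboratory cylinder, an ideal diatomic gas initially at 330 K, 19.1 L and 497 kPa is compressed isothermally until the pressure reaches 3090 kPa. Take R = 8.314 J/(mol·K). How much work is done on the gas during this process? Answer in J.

n = P₁V₁/(RT₁) = 497×19.1/(8.314×330) = 3.46 mol.
Isothermal: T stays 330 K; PV = const ⇒ V₂ = 3.07 L, P₂ = 3090 kPa.
W = nRT ln(V₂/V₁) = 3.46×8.314×330×ln(0.161) = -17300 J.
Work done on the gas = −W_by = 17300 J.

17300 J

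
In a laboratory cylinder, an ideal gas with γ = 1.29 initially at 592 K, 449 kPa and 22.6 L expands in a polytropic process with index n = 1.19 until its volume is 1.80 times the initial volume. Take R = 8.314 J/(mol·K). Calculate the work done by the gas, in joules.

n = P₁V₁/(RT₁) = 449×22.6/(8.314×592) = 2.06 mol.
Polytropic n=1.19: T₂ = T₁(V₁/V₂)^(n−1) = 592×(0.556)^0.19 = 529 K; P₂ = P₁(V₁/V₂)^n = 223 kPa.
W = (P₁V₁−P₂V₂)/(n−1) = (449×22.6−223×40.7)/0.19 = 5640 J.

5640 J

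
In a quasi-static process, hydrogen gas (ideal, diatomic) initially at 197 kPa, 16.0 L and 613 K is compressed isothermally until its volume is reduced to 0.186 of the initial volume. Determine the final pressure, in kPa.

1060 kPa

Isothermal: T stays 613 K; PV = const ⇒ V₂ = 2.98 L, P₂ = 1060 kPa.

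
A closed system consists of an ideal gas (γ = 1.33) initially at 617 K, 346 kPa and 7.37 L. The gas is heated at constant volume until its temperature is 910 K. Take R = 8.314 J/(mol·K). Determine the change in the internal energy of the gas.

n = P₁V₁/(RT₁) = 346×7.37/(8.314×617) = 0.497 mol.
Isochoric: V stays 7.37 L; P/T = const ⇒ T₂ = 910 K, P₂ = 510 kPa.
For an ideal gas ΔU = nCvΔT with Cv = R/(γ−1) = 25.2 J/(mol·K).
ΔU = 0.497×25.2×(910−617) = 3670 J.

3670 J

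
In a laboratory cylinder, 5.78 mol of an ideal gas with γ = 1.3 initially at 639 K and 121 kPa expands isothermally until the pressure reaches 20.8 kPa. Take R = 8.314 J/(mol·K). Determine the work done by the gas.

54100 J

V₁ = nRT₁/P₁ = 5.78×8.314×639/121 = 254 L.
Isothermal: T stays 639 K; PV = const ⇒ V₂ = 1480 L, P₂ = 20.8 kPa.
W = nRT ln(V₂/V₁) = 5.78×8.314×639×ln(5.82) = 54100 J.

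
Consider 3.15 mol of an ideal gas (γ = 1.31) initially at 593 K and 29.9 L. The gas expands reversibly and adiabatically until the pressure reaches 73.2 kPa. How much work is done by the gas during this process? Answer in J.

P₁ = nRT₁/V₁ = 3.15×8.314×593/29.9 = 519 kPa.
Adiabatic: T₂/T₁ = (P₂/P₁)^((γ−1)/γ) ⇒ T₂ = 593×(0.141)^0.237 = 373 K; V₂ = 133 L.
ΔU = nCvΔT = 3.15×26.8×(373−593) = -18600 J.
Q = 0 for an adiabatic process, so W = −ΔU = 18600 J.

18600 J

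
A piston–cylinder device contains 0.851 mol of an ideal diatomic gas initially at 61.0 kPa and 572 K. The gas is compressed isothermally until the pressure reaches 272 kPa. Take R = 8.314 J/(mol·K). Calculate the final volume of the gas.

14.9 L

V₁ = nRT₁/P₁ = 0.851×8.314×572/61.0 = 66.3 L.
Isothermal: T stays 572 K; PV = const ⇒ V₂ = 14.9 L, P₂ = 272 kPa.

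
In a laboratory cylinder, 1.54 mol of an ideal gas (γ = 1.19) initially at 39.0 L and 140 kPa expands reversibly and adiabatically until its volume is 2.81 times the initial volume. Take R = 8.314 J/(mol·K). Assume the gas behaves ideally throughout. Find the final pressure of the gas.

40.9 kPa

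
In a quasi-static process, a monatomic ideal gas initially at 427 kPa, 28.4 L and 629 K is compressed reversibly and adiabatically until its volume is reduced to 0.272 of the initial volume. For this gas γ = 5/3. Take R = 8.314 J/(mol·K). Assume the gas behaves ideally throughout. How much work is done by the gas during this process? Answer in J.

-25100 J

n = P₁V₁/(RT₁) = 427×28.4/(8.314×629) = 2.32 mol.
Adiabatic: TV^(γ−1) = const ⇒ T₂ = 629×(3.68)^0.667 = 1500 K; PV^γ = const ⇒ P₂ = 3740 kPa.
ΔU = nCvΔT = 2.32×12.5×(1500−629) = 25100 J.
Q = 0 for an adiabatic process, so W = −ΔU = -25100 J.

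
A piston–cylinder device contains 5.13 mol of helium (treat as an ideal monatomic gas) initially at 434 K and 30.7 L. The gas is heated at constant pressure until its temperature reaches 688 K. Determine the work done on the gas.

-10800 J

P₁ = nRT₁/V₁ = 5.13×8.314×434/30.7 = 603 kPa.
Isobaric: P stays 603 kPa; V/T = const ⇒ T₂ = 688 K, V₂ = 48.7 L.
W = PΔV = 603×(48.7−30.7) kPa·L = 10800 J.
Work done on the gas = −W_by = -10800 J.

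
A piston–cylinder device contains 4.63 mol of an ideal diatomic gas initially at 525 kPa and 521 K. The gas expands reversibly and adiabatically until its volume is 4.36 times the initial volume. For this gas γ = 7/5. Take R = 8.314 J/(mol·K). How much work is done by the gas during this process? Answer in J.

22300 J

V₁ = nRT₁/P₁ = 4.63×8.314×521/525 = 38.2 L.
Adiabatic: TV^(γ−1) = const ⇒ T₂ = 521×(0.229)^0.400 = 289 K; PV^γ = const ⇒ P₂ = 66.8 kPa.
ΔU = nCvΔT = 4.63×20.8×(289−521) = -22300 J.
Q = 0 for an adiabatic process, so W = −ΔU = 22300 J.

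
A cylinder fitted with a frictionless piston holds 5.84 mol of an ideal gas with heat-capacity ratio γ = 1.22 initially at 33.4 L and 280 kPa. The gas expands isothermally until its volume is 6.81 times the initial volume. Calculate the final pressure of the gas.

41.1 kPa

T₁ = P₁V₁/(nR) = 280×33.4/(5.84×8.314) = 193 K.
Isothermal: T stays 193 K; PV = const ⇒ V₂ = 227 L, P₂ = 41.1 kPa.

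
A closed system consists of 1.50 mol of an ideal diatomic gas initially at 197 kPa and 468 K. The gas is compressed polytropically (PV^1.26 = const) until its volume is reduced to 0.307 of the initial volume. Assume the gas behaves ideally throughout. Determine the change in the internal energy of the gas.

5240 J

V₁ = nRT₁/P₁ = 1.50×8.314×468/197 = 29.6 L.
Polytropic n=1.26: T₂ = T₁(V₁/V₂)^(n−1) = 468×(3.26)^0.26 = 636 K; P₂ = P₁(V₁/V₂)^n = 872 kPa.
For an ideal gas ΔU = nCvΔT with Cv = (5/2)R = 20.8 J/(mol·K).
ΔU = 1.50×20.8×(636−468) = 5240 J.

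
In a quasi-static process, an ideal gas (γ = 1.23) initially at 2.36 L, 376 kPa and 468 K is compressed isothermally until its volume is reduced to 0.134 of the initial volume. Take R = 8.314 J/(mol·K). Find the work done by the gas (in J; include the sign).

-1780 J

n = P₁V₁/(RT₁) = 376×2.36/(8.314×468) = 0.228 mol.
Isothermal: T stays 468 K; PV = const ⇒ V₂ = 0.316 L, P₂ = 2810 kPa.
W = nRT ln(V₂/V₁) = 0.228×8.314×468×ln(0.134) = -1780 J.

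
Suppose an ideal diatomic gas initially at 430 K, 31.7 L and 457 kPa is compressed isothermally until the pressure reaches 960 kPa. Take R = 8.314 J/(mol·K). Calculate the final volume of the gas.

Isothermal: T stays 430 K; PV = const ⇒ V₂ = 15.1 L, P₂ = 960 kPa.

15.1 L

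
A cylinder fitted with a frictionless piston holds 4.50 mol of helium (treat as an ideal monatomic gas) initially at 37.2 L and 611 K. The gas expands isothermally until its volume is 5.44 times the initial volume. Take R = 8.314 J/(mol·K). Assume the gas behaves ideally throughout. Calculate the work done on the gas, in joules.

-38700 J

P₁ = nRT₁/V₁ = 4.50×8.314×611/37.2 = 614 kPa.
Isothermal: T stays 611 K; PV = const ⇒ V₂ = 202 L, P₂ = 113 kPa.
W = nRT ln(V₂/V₁) = 4.50×8.314×611×ln(5.44) = 38700 J.
Work done on the gas = −W_by = -38700 J.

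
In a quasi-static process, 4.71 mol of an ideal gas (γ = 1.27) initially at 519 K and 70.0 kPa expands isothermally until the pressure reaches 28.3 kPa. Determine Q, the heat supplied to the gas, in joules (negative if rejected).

V₁ = nRT₁/P₁ = 4.71×8.314×519/70.0 = 290 L.
Isothermal: T stays 519 K; PV = const ⇒ V₂ = 718 L, P₂ = 28.3 kPa.
ΔU = 0 (ideal gas, T constant).
W = nRT ln(V₂/V₁) = 4.71×8.314×519×ln(2.47) = 18400 J.
Q = ΔU + W = 18400 J.

18400 J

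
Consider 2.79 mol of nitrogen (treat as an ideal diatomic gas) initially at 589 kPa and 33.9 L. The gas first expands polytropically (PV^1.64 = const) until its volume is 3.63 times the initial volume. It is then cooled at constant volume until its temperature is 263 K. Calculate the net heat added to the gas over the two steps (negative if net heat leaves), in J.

-17100 J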